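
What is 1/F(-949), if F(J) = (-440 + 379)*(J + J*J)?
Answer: -1/54878772 ≈ -1.8222e-8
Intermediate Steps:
F(J) = -61*J - 61*J² (F(J) = -61*(J + J²) = -61*J - 61*J²)
1/F(-949) = 1/(-61*(-949)*(1 - 949)) = 1/(-61*(-949)*(-948)) = 1/(-54878772) = -1/54878772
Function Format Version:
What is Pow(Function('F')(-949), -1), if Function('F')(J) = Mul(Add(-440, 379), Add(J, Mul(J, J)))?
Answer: Rational(-1, 54878772) ≈ -1.8222e-8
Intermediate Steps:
Function('F')(J) = Add(Mul(-61, J), Mul(-61, Pow(J, 2))) (Function('F')(J) = Mul(-61, Add(J, Pow(J, 2))) = Add(Mul(-61, J), Mul(-61, Pow(J, 2))))
Pow(Function('F')(-949), -1) = Pow(Mul(-61, -949, Add(1, -949)), -1) = Pow(Mul(-61, -949, -948), -1) = Pow(-54878772, -1) = Rational(-1, 54878772)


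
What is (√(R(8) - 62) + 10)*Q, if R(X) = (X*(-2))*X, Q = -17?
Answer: -170 - 17*I*√190 ≈ -170.0 - 234.33*I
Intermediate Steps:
R(X) = -2*X² (R(X) = (-2*X)*X = -2*X²)
(√(R(8) - 62) + 10)*Q = (√(-2*8² - 62) + 10)*(-17) = (√(-2*64 - 62) + 10)*(-17) = (√(-128 - 62) + 10)*(-17) = (√(-190) + 10)*(-17) = (I*√190 + 10)*(-17) = (10 + I*√190)*(-17) = -170 - 17*I*√190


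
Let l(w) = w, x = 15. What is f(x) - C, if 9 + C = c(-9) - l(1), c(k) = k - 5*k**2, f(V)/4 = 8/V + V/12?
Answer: 6467/15 ≈ 431.13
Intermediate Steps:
f(V) = 32/V + V/3 (f(V) = 4*(8/V + V/12) = 32/V + V/3)
C = -424 (C = -9 + (-9*(1 - 5*(-9)) - 1*1) = -9 + (-9*(1 + 45) - 1) = -9 + (-9*46 - 1) = -9 + (-414 - 1) = -9 - 415 = -424)
f(x) - C = (32/15 + (1/3)*15) - 1*(-424) = (32*(1/15) + 5) + 424 = (32/15 + 5) + 424 = 107/15 + 424 = 6467/15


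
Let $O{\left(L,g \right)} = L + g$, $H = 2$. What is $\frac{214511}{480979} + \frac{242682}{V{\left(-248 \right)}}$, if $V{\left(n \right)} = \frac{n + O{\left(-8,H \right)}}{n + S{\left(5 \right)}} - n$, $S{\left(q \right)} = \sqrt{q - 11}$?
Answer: $\frac{149062443507043957}{152887976584721} - \frac{5136769 i \sqrt{6}}{317868299} \approx 974.98 - 0.039584 i$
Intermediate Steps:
$S{\left(q \right)} = \sqrt{-11 + q}$
$V{\left(n \right)} = - n + \frac{-6 + n}{n + i \sqrt{6}}$ ($V{\left(n \right)} = \frac{n + \left(-8 + 2\right)}{n + \sqrt{-11 + 5}} - n = \frac{n - 6}{n + \sqrt{-6}} - n = \frac{-6 + n}{n + i \sqrt{6}} - n = - n + \frac{-6 + n}{n + i \sqrt{6}}$)
$\frac{214511}{480979} + \frac{242682}{V{\left(-248 \right)}} = \frac{214511}{480979} + \frac{242682}{\frac{1}{-248 + i \sqrt{6}} \left(-6 - 248 - \left(-248\right)^{2} - i \left(-248\right) \sqrt{6}\right)} = 214511 \cdot \frac{1}{480979} + \frac{242682}{\frac{1}{-248 + i \sqrt{6}} \left(-6 - 248 - 61504 + 248 i \sqrt{6}\right)} = \frac{214511}{480979} + \frac{242682}{\frac{1}{-248 + i \sqrt{6}} \left(-6 - 248 - 61504 + 248 i \sqrt{6}\right)} = \frac{214511}{480979} + \frac{242682}{\frac{1}{-248 + i \sqrt{6}} \left(-61758 + 248 i \sqrt{6}\right)} = \frac{214511}{480979} + 242682 \frac{-248 + i \sqrt{6}}{-61758 + 248 i \sqrt{6}} = \frac{214511}{480979} + \frac{242682 \left(-248 + i \sqrt{6}\right)}{-61758 + 248 i \sqrt{6}}$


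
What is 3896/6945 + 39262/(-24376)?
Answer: -88852847/84645660 ≈ -1.0497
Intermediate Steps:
3896/6945 + 39262/(-24376) = 3896*(1/6945) + 39262*(-1/24376) = 3896/6945 - 19631/12188 = -88852847/84645660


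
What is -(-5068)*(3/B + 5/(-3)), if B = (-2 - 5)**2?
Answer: -170864/21 ≈ -8136.4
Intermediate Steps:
B = 49 (B = (-7)**2 = 49)
-(-5068)*(3/B + 5/(-3)) = -(-5068)*(3/49 + 5/(-3)) = -(-5068)*(3*(1/49) + 5*(-1/3)) = -(-5068)*(3/49 - 5/3) = -(-5068)*(-236)/147 = -2534*472/147 = -170864/21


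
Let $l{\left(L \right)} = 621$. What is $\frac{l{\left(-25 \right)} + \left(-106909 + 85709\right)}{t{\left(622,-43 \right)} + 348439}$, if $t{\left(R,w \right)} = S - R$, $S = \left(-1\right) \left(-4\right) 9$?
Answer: $- \frac{20579}{347853} \approx -0.05916$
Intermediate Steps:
$S = 36$ ($S = 4 \cdot 9 = 36$)
$t{\left(R,w \right)} = 36 - R$
$\frac{l{\left(-25 \right)} + \left(-106909 + 85709\right)}{t{\left(622,-43 \right)} + 348439} = \frac{621 + \left(-106909 + 85709\right)}{\left(36 - 622\right) + 348439} = \frac{621 - 21200}{\left(36 - 622\right) + 348439} = - \frac{20579}{-586 + 348439} = - \frac{20579}{347853}$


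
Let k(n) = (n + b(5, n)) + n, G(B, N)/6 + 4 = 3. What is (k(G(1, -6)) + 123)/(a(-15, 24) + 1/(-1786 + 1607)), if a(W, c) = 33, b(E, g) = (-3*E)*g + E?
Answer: 18437/2953 ≈ 6.2435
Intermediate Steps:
b(E, g) = E - 3*E*g (b(E, g) = -3*E*g + E = E - 3*E*g)
G(B, N) = -6 (G(B, N) = -24 + 6*3 = -24 + 18 = -6)
k(n) = 5 - 13*n (k(n) = (n + 5*(1 - 3*n)) + n = (n + (5 - 15*n)) + n = (5 - 14*n) + n = 5 - 13*n)
(k(G(1, -6)) + 123)/(a(-15, 24) + 1/(-1786 + 1607)) = ((5 - 13*(-6)) + 123)/(33 + 1/(-1786 + 1607)) = ((5 + 78) + 123)/(33 + 1/(-179)) = (83 + 123)/(33 - 1/179) = 206/(5906/179) = 206*(179/5906) = 18437/2953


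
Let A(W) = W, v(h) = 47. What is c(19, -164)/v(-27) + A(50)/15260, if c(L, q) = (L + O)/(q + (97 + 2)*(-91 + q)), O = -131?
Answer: 6142027/1822384298 ≈ 0.0033703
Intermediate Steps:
c(L, q) = (-131 + L)/(-9009 + 100*q) (c(L, q) = (L - 131)/(q + (97 + 2)*(-91 + q)) = (-131 + L)/(q + 99*(-91 + q)) = (-131 + L)/(q + (-9009 + 99*q)) = (-131 + L)/(-9009 + 100*q))
c(19, -164)/v(-27) + A(50)/15260 = ((-131 + 19)/(-9009 + 100*(-164)))/47 + 50/15260 = (-112/(-9009 - 16400))*(1/47) + 50*(1/15260) = (-112/(-25409))*(1/47) + 5/1526 = -1/25409*(-112)*(1/47) + 5/1526 = (112/25409)*(1/47) + 5/1526 = 112/1194223 + 5/1526 = 6142027/1822384298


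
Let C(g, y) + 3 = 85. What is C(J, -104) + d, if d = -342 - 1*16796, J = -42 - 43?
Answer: -17056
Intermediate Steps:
J = -85
C(g, y) = 82 (C(g, y) = -3 + 85 = 82)
d = -17138 (d = -342 - 16796 = -17138)
C(J, -104) + d = 82 - 17138 = -17056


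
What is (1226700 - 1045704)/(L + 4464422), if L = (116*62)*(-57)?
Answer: 90498/2027239 ≈ 0.044641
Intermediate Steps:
L = -409944 (L = 7192*(-57) = -409944)
(1226700 - 1045704)/(L + 4464422) = (1226700 - 1045704)/(-409944 + 4464422) = 180996/4054478 = 180996*(1/4054478) = 90498/2027239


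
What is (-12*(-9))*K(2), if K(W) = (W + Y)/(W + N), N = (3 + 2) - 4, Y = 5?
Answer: 252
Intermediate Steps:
N = 1 (N = 5 - 4 = 1)
K(W) = (5 + W)/(1 + W) (K(W) = (W + 5)/(W + 1) = (5 + W)/(1 + W))
(-12*(-9))*K(2) = (-12*(-9))*((5 + 2)/(1 + 2)) = 108*(7/3) = 252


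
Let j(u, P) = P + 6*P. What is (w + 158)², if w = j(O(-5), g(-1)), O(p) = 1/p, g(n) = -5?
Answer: 15129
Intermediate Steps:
j(u, P) = 7*P
w = -35 (w = 7*(-5) = -35)
(w + 158)² = (-35 + 158)² = 123² = 15129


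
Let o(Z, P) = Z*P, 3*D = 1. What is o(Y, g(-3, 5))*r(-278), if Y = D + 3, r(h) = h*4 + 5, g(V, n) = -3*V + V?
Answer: -22140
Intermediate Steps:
D = ⅓ (D = (⅓)*1 = ⅓ ≈ 0.33333)
g(V, n) = -2*V
r(h) = 5 + 4*h (r(h) = 4*h + 5 = 5 + 4*h)
Y = 10/3 (Y = ⅓ + 3 = 10/3 ≈ 3.3333)
o(Z, P) = P*Z
o(Y, g(-3, 5))*r(-278) = (-2*(-3)*(10/3))*(5 + 4*(-278)) = (6*(10/3))*(5 - 1112) = 20*(-1107) = -22140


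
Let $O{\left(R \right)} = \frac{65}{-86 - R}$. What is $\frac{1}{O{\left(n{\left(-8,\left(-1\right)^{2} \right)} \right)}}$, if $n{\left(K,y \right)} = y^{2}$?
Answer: $- \frac{87}{65} \approx -1.3385$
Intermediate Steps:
$\frac{1}{O{\left(n{\left(-8,\left(-1\right)^{2} \right)} \right)}} = \frac{1}{\left(-65\right) \frac{1}{86 + \left(\left(-1\right)^{2}\right)^{2}}} = \frac{1}{\left(-65\right) \frac{1}{86 + 1^{2}}} = \frac{1}{\left(-65\right) \frac{1}{86 + 1}} = \frac{1}{\left(-65\right) \frac{1}{87}} = \frac{1}{- \frac{65}{87}} = - \frac{87}{65}$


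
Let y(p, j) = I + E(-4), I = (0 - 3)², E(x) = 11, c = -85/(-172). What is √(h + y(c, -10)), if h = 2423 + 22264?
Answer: √24707 ≈ 157.18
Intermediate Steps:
c = 85/172 (c = -85*(-1/172) = 85/172 ≈ 0.49419)
h = 24687
I = 9 (I = (-3)² = 9)
y(p, j) = 20 (y(p, j) = 9 + 11 = 20)
√(h + y(c, -10)) = √(24687 + 20) = √24707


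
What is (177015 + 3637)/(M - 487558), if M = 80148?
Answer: -90326/203705 ≈ -0.44342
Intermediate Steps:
(177015 + 3637)/(M - 487558) = (177015 + 3637)/(80148 - 487558) = 180652/(-407410) = 180652*(-1/407410) = -90326/203705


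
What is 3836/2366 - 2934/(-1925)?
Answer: 1023296/325325 ≈ 3.1455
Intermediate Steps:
3836/2366 - 2934/(-1925) = 3836*(1/2366) - 2934*(-1/1925) = 274/169 + 2934/1925 = 1023296/325325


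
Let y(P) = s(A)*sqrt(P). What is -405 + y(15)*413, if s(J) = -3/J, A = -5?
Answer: -405 + 1239*sqrt(15)/5 ≈ 554.73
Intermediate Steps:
y(P) = 3*sqrt(P)/5 (y(P) = (-3/(-5))*sqrt(P) = (-3*(-1/5))*sqrt(P) = 3*sqrt(P)/5)
-405 + y(15)*413 = -405 + (3*sqrt(15)/5)*413 = -405 + 1239*sqrt(15)/5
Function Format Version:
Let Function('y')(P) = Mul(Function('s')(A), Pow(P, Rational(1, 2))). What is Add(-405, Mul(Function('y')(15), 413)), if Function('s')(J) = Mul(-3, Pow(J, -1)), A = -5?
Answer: Add(-405, Mul(Rational(1239, 5), Pow(15, Rational(1, 2)))) ≈ 554.73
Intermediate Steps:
Function('y')(P) = Mul(Rational(3, 5), Pow(P, Rational(1, 2))) (Function('y')(P) = Mul(Mul(-3, Pow(-5, -1)), Pow(P, Rational(1, 2))) = Mul(Mul(-3, Rational(-1, 5)), Pow(P, Rational(1, 2))) = Mul(Rational(3, 5), Pow(P, Rational(1, 2))))
Add(-405, Mul(Function('y')(15), 413)) = Add(-405, Mul(Mul(Rational(3, 5), Pow(15, Rational(1, 2))), 413)) = Add(-405, Mul(Rational(1239, 5), Pow(15, Rational(1, 2))))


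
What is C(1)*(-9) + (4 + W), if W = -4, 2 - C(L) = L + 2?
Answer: 9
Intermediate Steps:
C(L) = -L (C(L) = 2 - (L + 2) = 2 - (2 + L) = 2 + (-2 - L) = -L)
C(1)*(-9) + (4 + W) = -1*1*(-9) + (4 - 4) = -1*(-9) + 0 = 9 + 0 = 9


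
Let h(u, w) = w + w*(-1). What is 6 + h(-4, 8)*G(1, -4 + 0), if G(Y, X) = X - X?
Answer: 6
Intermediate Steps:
h(u, w) = 0 (h(u, w) = w - w = 0)
G(Y, X) = 0
6 + h(-4, 8)*G(1, -4 + 0) = 6 + 0*0 = 6 + 0 = 6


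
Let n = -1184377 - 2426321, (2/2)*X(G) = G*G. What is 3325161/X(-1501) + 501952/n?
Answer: 5437626907213/4067453102349 ≈ 1.3369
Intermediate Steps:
X(G) = G**2 (X(G) = G*G = G**2)
n = -3610698
3325161/X(-1501) + 501952/n = 3325161/((-1501)**2) + 501952/(-3610698) = 3325161/2253001 + 501952*(-1/3610698) = 3325161*(1/2253001) - 250976/1805349 = 3325161/2253001 - 250976/1805349 = 5437626907213/4067453102349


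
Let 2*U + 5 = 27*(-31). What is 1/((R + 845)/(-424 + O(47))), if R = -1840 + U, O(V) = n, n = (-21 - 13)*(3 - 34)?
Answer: -105/236 ≈ -0.44492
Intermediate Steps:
U = -421 (U = -5/2 + (27*(-31))/2 = -5/2 + (½)*(-837) = -5/2 - 837/2 = -421)
n = 1054 (n = -34*(-31) = 1054)
O(V) = 1054
R = -2261 (R = -1840 - 421 = -2261)
1/((R + 845)/(-424 + O(47))) = 1/((-2261 + 845)/(-424 + 1054)) = 1/(-1416/630) = 1/(-1416*1/630) = 1/(-236/105) = -105/236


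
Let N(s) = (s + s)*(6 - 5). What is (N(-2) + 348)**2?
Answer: 118336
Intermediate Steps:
N(s) = 2*s (N(s) = (2*s)*1 = 2*s)
(N(-2) + 348)**2 = (2*(-2) + 348)**2 = (-4 + 348)**2 = 344**2 = 118336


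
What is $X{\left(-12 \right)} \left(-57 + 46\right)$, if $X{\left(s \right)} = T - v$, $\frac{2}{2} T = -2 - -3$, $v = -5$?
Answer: $-66$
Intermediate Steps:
$T = 1$ ($T = -2 - -3 = -2 + 3 = 1$)
$X{\left(s \right)} = 6$ ($X{\left(s \right)} = 1 - -5 = 1 + 5 = 6$)
$X{\left(-12 \right)} \left(-57 + 46\right) = 6 \left(-57 + 46\right) = 6 \left(-11\right) = -66$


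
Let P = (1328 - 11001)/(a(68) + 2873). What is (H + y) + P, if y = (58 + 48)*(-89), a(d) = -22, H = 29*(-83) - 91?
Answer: -34027805/2851 ≈ -11935.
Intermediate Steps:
H = -2498 (H = -2407 - 91 = -2498)
P = -9673/2851 (P = (1328 - 11001)/(-22 + 2873) = -9673/2851 ≈ -3.3928)
y = -9434 (y = 106*(-89) = -9434)
(H + y) + P = (-2498 - 9434) - 9673/2851 = -11932 - 9673/2851 = -34027805/2851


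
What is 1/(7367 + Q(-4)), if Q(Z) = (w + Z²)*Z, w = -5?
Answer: 1/7323 ≈ 0.00013656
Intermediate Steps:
Q(Z) = Z*(-5 + Z²) (Q(Z) = (-5 + Z²)*Z = Z*(-5 + Z²))
1/(7367 + Q(-4)) = 1/(7367 - 4*(-5 + (-4)²)) = 1/(7367 - 4*(-5 + 16)) = 1/(7367 - 4*11) = 1/(7367 - 44) = 1/7323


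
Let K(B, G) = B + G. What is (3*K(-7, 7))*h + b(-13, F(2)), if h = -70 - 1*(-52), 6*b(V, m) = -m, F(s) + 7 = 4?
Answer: 1/2 ≈ 0.50000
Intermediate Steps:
F(s) = -3 (F(s) = -7 + 4 = -3)
b(V, m) = -m/6 (b(V, m) = (-m)/6 = -m/6)
h = -18 (h = -70 + 52 = -18)
(3*K(-7, 7))*h + b(-13, F(2)) = (3*(-7 + 7))*(-18) - 1/6*(-3) = (3*0)*(-18) + 1/2 = 0*(-18) + 1/2 = 0 + 1/2 = 1/2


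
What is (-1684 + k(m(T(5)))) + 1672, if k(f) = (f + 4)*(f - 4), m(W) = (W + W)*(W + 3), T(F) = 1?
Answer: 36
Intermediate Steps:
m(W) = 2*W*(3 + W) (m(W) = (2*W)*(3 + W) = 2*W*(3 + W))
k(f) = (-4 + f)*(4 + f) (k(f) = (4 + f)*(-4 + f) = (-4 + f)*(4 + f))
(-1684 + k(m(T(5)))) + 1672 = (-1684 + (-16 + (2*1*(3 + 1))²)) + 1672 = (-1684 + (-16 + (2*1*4)²)) + 1672 = (-1684 + (-16 + 8²)) + 1672 = (-1684 + (-16 + 64)) + 1672 = (-1684 + 48) + 1672 = -1636 + 1672 = 36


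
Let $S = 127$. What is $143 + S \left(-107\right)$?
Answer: $-13446$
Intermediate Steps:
$143 + S \left(-107\right) = 143 + 127 \left(-107\right) = 143 - 13589 = -13446$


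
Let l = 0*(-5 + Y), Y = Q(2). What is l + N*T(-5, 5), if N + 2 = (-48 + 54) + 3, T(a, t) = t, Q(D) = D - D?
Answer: 35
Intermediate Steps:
Q(D) = 0
Y = 0
N = 7 (N = -2 + ((-48 + 54) + 3) = -2 + (6 + 3) = -2 + 9 = 7)
l = 0 (l = 0*(-5 + 0) = 0*(-5) = 0)
l + N*T(-5, 5) = 0 + 7*5 = 0 + 35 = 35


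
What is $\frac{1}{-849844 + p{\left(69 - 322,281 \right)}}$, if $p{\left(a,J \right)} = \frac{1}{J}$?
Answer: $- \frac{281}{238806163} \approx -1.1767 \cdot 10^{-6}$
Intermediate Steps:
$\frac{1}{-849844 + p{\left(69 - 322,281 \right)}} = \frac{1}{-849844 + \frac{1}{281}} = \frac{1}{- \frac{238806163}{281}} = - \frac{281}{238806163}$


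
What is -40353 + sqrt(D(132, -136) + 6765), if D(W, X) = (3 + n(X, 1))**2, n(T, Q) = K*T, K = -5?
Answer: -40353 + sqrt(473254) ≈ -39665.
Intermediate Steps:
n(T, Q) = -5*T
D(W, X) = (3 - 5*X)**2
-40353 + sqrt(D(132, -136) + 6765) = -40353 + sqrt((-3 + 5*(-136))**2 + 6765) = -40353 + sqrt((-3 - 680)**2 + 6765) = -40353 + sqrt((-683)**2 + 6765) = -40353 + sqrt(466489 + 6765) = -40353 + sqrt(473254)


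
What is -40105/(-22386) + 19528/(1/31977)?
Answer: 1075297489117/1722 ≈ 6.2445e+8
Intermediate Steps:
-40105/(-22386) + 19528/(1/31977) = -40105*(-1/22386) + 19528/(1/31977) = 3085/1722 + 19528*31977 = 3085/1722 + 624446856 = 1075297489117/1722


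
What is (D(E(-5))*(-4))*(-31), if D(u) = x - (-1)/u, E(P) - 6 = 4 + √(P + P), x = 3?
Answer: 4216/11 - 62*I*√10/55 ≈ 383.27 - 3.5648*I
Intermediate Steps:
E(P) = 10 + √2*√P (E(P) = 6 + (4 + √(P + P)) = 6 + (4 + √(2*P)) = 6 + (4 + √2*√P) = 10 + √2*√P)
D(u) = 3 + 1/u (D(u) = 3 - (-1)/u = 3 + 1/u)
(D(E(-5))*(-4))*(-31) = ((3 + 1/(10 + √2*√(-5)))*(-4))*(-31) = ((3 + 1/(10 + √2*(I*√5)))*(-4))*(-31) = ((3 + 1/(10 + I*√10))*(-4))*(-31) = (-12 - 4/(10 + I*√10))*(-31) = 372 + 124/(10 + I*√10)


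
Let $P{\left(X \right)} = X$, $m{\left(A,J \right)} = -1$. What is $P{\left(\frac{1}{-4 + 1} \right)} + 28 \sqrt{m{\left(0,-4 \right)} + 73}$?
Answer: $- \frac{1}{3} + 168 \sqrt{2} \approx 237.25$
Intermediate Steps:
$P{\left(\frac{1}{-4 + 1} \right)} + 28 \sqrt{m{\left(0,-4 \right)} + 73} = \frac{1}{-4 + 1} + 28 \sqrt{-1 + 73} = \frac{1}{-3} + 28 \sqrt{72} = - \frac{1}{3} + 28 \cdot 6 \sqrt{2} = - \frac{1}{3} + 168 \sqrt{2}$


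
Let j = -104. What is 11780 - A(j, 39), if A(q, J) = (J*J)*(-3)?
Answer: 16343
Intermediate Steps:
A(q, J) = -3*J² (A(q, J) = J²*(-3) = -3*J²)
11780 - A(j, 39) = 11780 - (-3)*39² = 11780 - (-3)*1521 = 11780 - 1*(-4563) = 11780 + 4563 = 16343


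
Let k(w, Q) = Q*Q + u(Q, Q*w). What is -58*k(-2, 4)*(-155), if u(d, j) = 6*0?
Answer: 143840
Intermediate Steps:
u(d, j) = 0
k(w, Q) = Q**2 (k(w, Q) = Q*Q + 0 = Q**2 + 0 = Q**2)
-58*k(-2, 4)*(-155) = -58*4**2*(-155) = -58*16*(-155) = -928*(-155) = 143840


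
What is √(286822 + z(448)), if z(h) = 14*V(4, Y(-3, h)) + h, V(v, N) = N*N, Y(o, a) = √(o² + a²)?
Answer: 2*√774313 ≈ 1759.9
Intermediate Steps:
Y(o, a) = √(a² + o²)
V(v, N) = N²
z(h) = 126 + h + 14*h² (z(h) = 14*(√(h² + (-3)²))² + h = 14*(√(h² + 9))² + h = 14*(√(9 + h²))² + h = 14*(9 + h²) + h = (126 + 14*h²) + h = 126 + h + 14*h²)
√(286822 + z(448)) = √(286822 + (126 + 448 + 14*448²)) = √(286822 + (126 + 448 + 14*200704)) = √(286822 + (126 + 448 + 2809856)) = √(286822 + 2810430) = √3097252 = 2*√774313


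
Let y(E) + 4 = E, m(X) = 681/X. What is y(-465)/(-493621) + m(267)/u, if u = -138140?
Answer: 5654049773/6068803639660 ≈ 0.00093166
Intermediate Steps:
y(E) = -4 + E
y(-465)/(-493621) + m(267)/u = (-4 - 465)/(-493621) + (681/267)/(-138140) = -469*(-1/493621) + (681*(1/267))*(-1/138140) = 469/493621 + (227/89)*(-1/138140) = 469/493621 - 227/12294460 = 5654049773/6068803639660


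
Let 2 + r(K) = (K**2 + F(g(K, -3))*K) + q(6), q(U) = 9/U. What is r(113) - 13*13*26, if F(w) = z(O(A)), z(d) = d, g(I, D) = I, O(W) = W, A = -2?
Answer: 16297/2 ≈ 8148.5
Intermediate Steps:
F(w) = -2
r(K) = -1/2 + K**2 - 2*K (r(K) = -2 + ((K**2 - 2*K) + 9/6) = -2 + ((K**2 - 2*K) + 9*(1/6)) = -2 + ((K**2 - 2*K) + 3/2) = -2 + (3/2 + K**2 - 2*K) = -1/2 + K**2 - 2*K)
r(113) - 13*13*26 = (-1/2 + 113**2 - 2*113) - 13*13*26 = (-1/2 + 12769 - 226) - 169*26 = 25085/2 - 4394 = 16297/2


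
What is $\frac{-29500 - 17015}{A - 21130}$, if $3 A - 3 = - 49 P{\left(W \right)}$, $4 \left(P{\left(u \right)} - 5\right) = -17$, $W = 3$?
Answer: $\frac{37212}{16913} \approx 2.2002$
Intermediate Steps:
$P{\left(u \right)} = \frac{3}{4}$ ($P{\left(u \right)} = 5 + \frac{1}{4} \left(-17\right) = 5 - \frac{17}{4} = \frac{3}{4}$)
$A = - \frac{45}{4}$ ($A = 1 + \frac{\left(-49\right) \frac{3}{4}}{3} = 1 + \frac{1}{3} \left(- \frac{147}{4}\right) = 1 - \frac{49}{4} = - \frac{45}{4} \approx -11.25$)
$\frac{-29500 - 17015}{A - 21130} = \frac{-29500 - 17015}{- \frac{45}{4} - 21130} = - \frac{46515}{- \frac{84565}{4}} = \left(-46515\right) \left(- \frac{4}{84565}\right) = \frac{37212}{16913}$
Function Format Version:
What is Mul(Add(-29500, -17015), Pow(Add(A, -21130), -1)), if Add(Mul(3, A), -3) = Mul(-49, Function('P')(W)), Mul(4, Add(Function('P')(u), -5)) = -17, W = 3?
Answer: Rational(37212, 16913) ≈ 2.2002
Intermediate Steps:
Function('P')(u) = Rational(3, 4) (Function('P')(u) = Add(5, Mul(Rational(1, 4), -17)) = Add(5, Rational(-17, 4)) = Rational(3, 4))
A = Rational(-45, 4) (A = Add(1, Mul(Rational(1, 3), Mul(-49, Rational(3, 4)))) = Add(1, Mul(Rational(1, 3), Rational(-147, 4))) = Add(1, Rational(-49, 4)) = Rational(-45, 4) ≈ -11.250)
Mul(Add(-29500, -17015), Pow(Add(A, -21130), -1)) = Mul(Add(-29500, -17015), Pow(Add(Rational(-45, 4), -21130), -1)) = Mul(-46515, Pow(Rational(-84565, 4), -1)) = Mul(-46515, Rational(-4, 84565)) = Rational(37212, 16913)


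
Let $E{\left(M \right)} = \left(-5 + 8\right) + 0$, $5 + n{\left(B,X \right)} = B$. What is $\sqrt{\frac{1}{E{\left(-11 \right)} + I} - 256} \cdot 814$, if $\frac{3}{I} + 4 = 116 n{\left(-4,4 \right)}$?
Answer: $\frac{1628 i \sqrt{70065938}}{1047} \approx 13016.0 i$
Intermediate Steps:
$n{\left(B,X \right)} = -5 + B$
$E{\left(M \right)} = 3$ ($E{\left(M \right)} = 3 + 0 = 3$)
$I = - \frac{3}{1048}$ ($I = \frac{3}{-4 + 116 \left(-5 - 4\right)} = \frac{3}{-4 + 116 \left(-9\right)} = \frac{3}{-4 - 1044} = \frac{3}{-1048} = 3 \left(- \frac{1}{1048}\right) = - \frac{3}{1048} \approx -0.0028626$)
$\sqrt{\frac{1}{E{\left(-11 \right)} + I} - 256} \cdot 814 = \sqrt{\frac{1}{3 - \frac{3}{1048}} - 256} \cdot 814 = \sqrt{\frac{1}{\frac{3141}{1048}} - 256} \cdot 814 = \sqrt{\frac{1048}{3141} - 256} \cdot 814 = \sqrt{- \frac{803048}{3141}} \cdot 814 = \frac{2 i \sqrt{70065938}}{1047} \cdot 814 = \frac{1628 i \sqrt{70065938}}{1047}$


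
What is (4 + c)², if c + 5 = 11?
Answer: 100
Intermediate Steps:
c = 6 (c = -5 + 11 = 6)
(4 + c)² = (4 + 6)² = 10² = 100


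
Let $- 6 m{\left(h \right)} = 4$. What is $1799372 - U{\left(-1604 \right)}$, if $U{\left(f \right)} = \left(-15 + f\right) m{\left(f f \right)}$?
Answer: $\frac{5394878}{3} \approx 1.7983 \cdot 10^{6}$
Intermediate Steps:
$m{\left(h \right)} = - \frac{2}{3}$ ($m{\left(h \right)} = \left(- \frac{1}{6}\right) 4 = - \frac{2}{3}$)
$U{\left(f \right)} = 10 - \frac{2 f}{3}$ ($U{\left(f \right)} = \left(-15 + f\right) \left(- \frac{2}{3}\right) = 10 - \frac{2 f}{3}$)
$1799372 - U{\left(-1604 \right)} = 1799372 - \left(10 - - \frac{3208}{3}\right) = 1799372 - \left(10 + \frac{3208}{3}\right) = 1799372 - \frac{3238}{3} = \frac{5394878}{3}$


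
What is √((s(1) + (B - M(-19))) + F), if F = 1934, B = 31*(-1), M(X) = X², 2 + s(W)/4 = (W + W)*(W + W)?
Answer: 5*√62 ≈ 39.370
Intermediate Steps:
s(W) = -8 + 16*W² (s(W) = -8 + 4*((W + W)*(W + W)) = -8 + 4*((2*W)*(2*W)) = -8 + 4*(4*W²) = -8 + 16*W²)
B = -31
√((s(1) + (B - M(-19))) + F) = √(((-8 + 16*1²) + (-31 - 1*(-19)²)) + 1934) = √(((-8 + 16*1) + (-31 - 1*361)) + 1934) = √(((-8 + 16) + (-31 - 361)) + 1934) = √((8 - 392) + 1934) = √(-384 + 1934) = √1550 = 5*√62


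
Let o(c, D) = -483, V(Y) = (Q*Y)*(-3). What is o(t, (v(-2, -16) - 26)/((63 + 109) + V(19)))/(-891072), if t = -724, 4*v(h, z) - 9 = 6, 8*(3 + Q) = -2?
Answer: 23/42432 ≈ 0.00054204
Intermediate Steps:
Q = -13/4 (Q = -3 + (⅛)*(-2) = -3 - ¼ = -13/4 ≈ -3.2500)
V(Y) = 39*Y/4 (V(Y) = -13*Y/4*(-3) = 39*Y/4)
v(h, z) = 15/4 (v(h, z) = 9/4 + (¼)*6 = 9/4 + 3/2 = 15/4)
o(t, (v(-2, -16) - 26)/((63 + 109) + V(19)))/(-891072) = -483/(-891072) = -483*(-1/891072) = 23/42432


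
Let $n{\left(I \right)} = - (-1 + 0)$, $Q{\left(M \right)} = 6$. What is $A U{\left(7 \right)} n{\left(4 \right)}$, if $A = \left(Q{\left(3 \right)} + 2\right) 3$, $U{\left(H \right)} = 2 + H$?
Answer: $216$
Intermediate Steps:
$n{\left(I \right)} = 1$ ($n{\left(I \right)} = \left(-1\right) \left(-1\right) = 1$)
$A = 24$ ($A = \left(6 + 2\right) 3 = 8 \cdot 3 = 24$)
$A U{\left(7 \right)} n{\left(4 \right)} = 24 \left(2 + 7\right) 1 = 24 \cdot 9 \cdot 1 = 216 \cdot 1 = 216$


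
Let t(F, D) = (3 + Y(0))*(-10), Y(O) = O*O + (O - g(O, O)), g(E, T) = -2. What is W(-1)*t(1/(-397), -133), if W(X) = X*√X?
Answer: 50*I ≈ 50.0*I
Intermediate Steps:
W(X) = X^(3/2)
Y(O) = 2 + O + O² (Y(O) = O*O + (O - 1*(-2)) = O² + (O + 2) = O² + (2 + O) = 2 + O + O²)
t(F, D) = -50 (t(F, D) = (3 + (2 + 0 + 0²))*(-10) = (3 + (2 + 0 + 0))*(-10) = (3 + 2)*(-10) = 5*(-10) = -50)
W(-1)*t(1/(-397), -133) = (-1)^(3/2)*(-50) = -I*(-50) = 50*I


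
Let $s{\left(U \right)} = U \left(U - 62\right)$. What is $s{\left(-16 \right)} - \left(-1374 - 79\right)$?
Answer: $2701$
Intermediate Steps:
$s{\left(U \right)} = U \left(-62 + U\right)$
$s{\left(-16 \right)} - \left(-1374 - 79\right) = - 16 \left(-62 - 16\right) - \left(-1374 - 79\right) = \left(-16\right) \left(-78\right) - -1453 = 1248 + 1453 = 2701$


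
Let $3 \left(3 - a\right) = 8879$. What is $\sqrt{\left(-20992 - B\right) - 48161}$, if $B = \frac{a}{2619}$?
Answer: $\frac{i \sqrt{52702646347}}{873} \approx 262.97 i$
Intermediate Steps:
$a = - \frac{8870}{3}$ ($a = 3 - \frac{8879}{3} = - \frac{8870}{3} \approx -2956.7$)
$B = - \frac{8870}{7857}$ ($B = - \frac{8870}{3 \cdot 2619} = \left(- \frac{8870}{3}\right) \frac{1}{2619} = - \frac{8870}{7857} \approx -1.1289$)
$\sqrt{\left(-20992 - B\right) - 48161} = \sqrt{\left(-20992 - - \frac{8870}{7857}\right) - 48161} = \sqrt{\left(-20992 + \frac{8870}{7857}\right) - 48161} = \sqrt{- \frac{164925274}{7857} - 48161} = \sqrt{- \frac{543326251}{7857}} = \frac{i \sqrt{52702646347}}{873}$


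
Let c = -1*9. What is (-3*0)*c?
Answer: 0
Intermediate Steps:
c = -9
(-3*0)*c = -3*0*(-9) = 0*(-9) = 0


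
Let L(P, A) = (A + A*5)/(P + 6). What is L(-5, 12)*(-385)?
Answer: -27720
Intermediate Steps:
L(P, A) = 6*A/(6 + P) (L(P, A) = (A + 5*A)/(6 + P) = (6*A)/(6 + P) = 6*A/(6 + P))
L(-5, 12)*(-385) = (6*12/(6 - 5))*(-385) = (6*12/1)*(-385) = (6*12*1)*(-385) = 72*(-385) = -27720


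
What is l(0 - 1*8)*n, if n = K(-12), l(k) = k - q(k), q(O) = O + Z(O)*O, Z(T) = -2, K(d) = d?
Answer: 192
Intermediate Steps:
q(O) = -O (q(O) = O - 2*O = -O)
l(k) = 2*k (l(k) = k - (-1)*k = k + k = 2*k)
n = -12
l(0 - 1*8)*n = (2*(0 - 1*8))*(-12) = (2*(0 - 8))*(-12) = (2*(-8))*(-12) = -16*(-12) = 192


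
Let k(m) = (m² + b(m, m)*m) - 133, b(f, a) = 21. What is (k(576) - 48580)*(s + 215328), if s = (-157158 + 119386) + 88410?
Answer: 78502258594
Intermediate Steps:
s = 50638 (s = -37772 + 88410 = 50638)
k(m) = -133 + m² + 21*m (k(m) = (m² + 21*m) - 133 = -133 + m² + 21*m)
(k(576) - 48580)*(s + 215328) = ((-133 + 576² + 21*576) - 48580)*(50638 + 215328) = ((-133 + 331776 + 12096) - 48580)*265966 = (343739 - 48580)*265966 = 295159*265966 = 78502258594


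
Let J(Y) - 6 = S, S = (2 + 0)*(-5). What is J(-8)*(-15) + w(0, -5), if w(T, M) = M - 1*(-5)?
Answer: 60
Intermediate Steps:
S = -10 (S = 2*(-5) = -10)
w(T, M) = 5 + M (w(T, M) = M + 5 = 5 + M)
J(Y) = -4 (J(Y) = 6 - 10 = -4)
J(-8)*(-15) + w(0, -5) = -4*(-15) + (5 - 5) = 60 + 0 = 60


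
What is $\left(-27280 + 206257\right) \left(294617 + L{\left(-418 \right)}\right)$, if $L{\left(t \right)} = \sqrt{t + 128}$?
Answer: $52729666809 + 178977 i \sqrt{290} \approx 5.273 \cdot 10^{10} + 3.0479 \cdot 10^{6} i$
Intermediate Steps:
$L{\left(t \right)} = \sqrt{128 + t}$
$\left(-27280 + 206257\right) \left(294617 + L{\left(-418 \right)}\right) = \left(-27280 + 206257\right) \left(294617 + \sqrt{128 - 418}\right) = 178977 \left(294617 + \sqrt{-290}\right) = 178977 \left(294617 + i \sqrt{290}\right) = 52729666809 + 178977 i \sqrt{290}$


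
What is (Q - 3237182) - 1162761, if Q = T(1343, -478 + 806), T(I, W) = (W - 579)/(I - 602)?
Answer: -3260358014/741 ≈ -4.3999e+6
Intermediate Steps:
T(I, W) = (-579 + W)/(-602 + I)
Q = -251/741 (Q = (-579 + (-478 + 806))/(-602 + 1343) = (-579 + 328)/741 = (1/741)*(-251) = -251/741 ≈ -0.33873)
(Q - 3237182) - 1162761 = (-251/741 - 3237182) - 1162761 = -2398752113/741 - 1162761 = -3260358014/741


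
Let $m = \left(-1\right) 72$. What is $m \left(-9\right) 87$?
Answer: $56376$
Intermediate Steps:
$m = -72$
$m \left(-9\right) 87 = \left(-72\right) \left(-9\right) 87 = 648 \cdot 87 = 56376$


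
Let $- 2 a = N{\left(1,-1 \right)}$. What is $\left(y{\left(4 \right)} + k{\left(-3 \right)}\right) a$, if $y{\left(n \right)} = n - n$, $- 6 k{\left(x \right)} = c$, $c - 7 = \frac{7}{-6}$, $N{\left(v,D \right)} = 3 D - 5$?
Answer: $- \frac{35}{9} \approx -3.8889$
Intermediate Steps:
$N{\left(v,D \right)} = -5 + 3 D$
$a = 4$ ($a = - \frac{-5 + 3 \left(-1\right)}{2} = - \frac{-5 - 3}{2} = \left(- \frac{1}{2}\right) \left(-8\right) = 4$)
$c = \frac{35}{6}$ ($c = 7 + \frac{7}{-6} = 7 + 7 \left(- \frac{1}{6}\right) = 7 - \frac{7}{6} = \frac{35}{6} \approx 5.8333$)
$k{\left(x \right)} = - \frac{35}{36}$ ($k{\left(x \right)} = \left(- \frac{1}{6}\right) \frac{35}{6} = - \frac{35}{36}$)
$y{\left(n \right)} = 0$
$\left(y{\left(4 \right)} + k{\left(-3 \right)}\right) a = \left(0 - \frac{35}{36}\right) 4 = \left(- \frac{35}{36}\right) 4 = - \frac{35}{9}$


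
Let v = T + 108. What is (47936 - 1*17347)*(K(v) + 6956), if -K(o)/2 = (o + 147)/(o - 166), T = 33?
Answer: 5337046364/25 ≈ 2.1348e+8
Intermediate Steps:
v = 141 (v = 33 + 108 = 141)
K(o) = -2*(147 + o)/(-166 + o) (K(o) = -2*(o + 147)/(o - 166) = -2*(147 + o)/(-166 + o))
(47936 - 1*17347)*(K(v) + 6956) = (47936 - 1*17347)*(2*(-147 - 1*141)/(-166 + 141) + 6956) = (47936 - 17347)*(2*(-147 - 141)/(-25) + 6956) = 30589*(2*(-1/25)*(-288) + 6956) = 30589*(576/25 + 6956) = 30589*(174476/25) = 5337046364/25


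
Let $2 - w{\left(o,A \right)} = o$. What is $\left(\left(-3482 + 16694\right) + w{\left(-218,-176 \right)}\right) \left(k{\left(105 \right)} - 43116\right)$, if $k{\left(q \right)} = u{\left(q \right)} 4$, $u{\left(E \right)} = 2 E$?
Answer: $-567851232$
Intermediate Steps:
$w{\left(o,A \right)} = 2 - o$
$k{\left(q \right)} = 8 q$ ($k{\left(q \right)} = 2 q 4 = 8 q$)
$\left(\left(-3482 + 16694\right) + w{\left(-218,-176 \right)}\right) \left(k{\left(105 \right)} - 43116\right) = \left(\left(-3482 + 16694\right) + \left(2 - -218\right)\right) \left(8 \cdot 105 - 43116\right) = \left(13212 + \left(2 + 218\right)\right) \left(840 - 43116\right) = \left(13212 + 220\right) \left(-42276\right) = 13432 \left(-42276\right) = -567851232$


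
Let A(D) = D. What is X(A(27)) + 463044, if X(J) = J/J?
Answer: 463045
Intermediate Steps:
X(J) = 1
X(A(27)) + 463044 = 1 + 463044 = 463045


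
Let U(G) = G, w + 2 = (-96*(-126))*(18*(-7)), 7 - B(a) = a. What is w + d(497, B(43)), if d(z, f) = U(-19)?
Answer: -1524117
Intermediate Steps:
B(a) = 7 - a
w = -1524098 (w = -2 + (-96*(-126))*(18*(-7)) = -2 + 12096*(-126) = -2 - 1524096 = -1524098)
d(z, f) = -19
w + d(497, B(43)) = -1524098 - 19 = -1524117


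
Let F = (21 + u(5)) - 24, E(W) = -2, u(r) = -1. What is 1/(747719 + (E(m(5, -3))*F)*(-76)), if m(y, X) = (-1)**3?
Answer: 1/747111 ≈ 1.3385e-6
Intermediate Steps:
m(y, X) = -1
F = -4 (F = (21 - 1) - 24 = 20 - 24 = -4)
1/(747719 + (E(m(5, -3))*F)*(-76)) = 1/(747719 - 2*(-4)*(-76)) = 1/(747719 + 8*(-76)) = 1/(747719 - 608) = 1/747111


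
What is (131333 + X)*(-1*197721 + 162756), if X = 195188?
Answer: -11416806765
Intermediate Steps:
(131333 + X)*(-1*197721 + 162756) = (131333 + 195188)*(-1*197721 + 162756) = 326521*(-197721 + 162756) = 326521*(-34965) = -11416806765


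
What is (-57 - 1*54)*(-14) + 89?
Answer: 1643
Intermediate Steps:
(-57 - 1*54)*(-14) + 89 = (-57 - 54)*(-14) + 89 = -111*(-14) + 89 = 1554 + 89 = 1643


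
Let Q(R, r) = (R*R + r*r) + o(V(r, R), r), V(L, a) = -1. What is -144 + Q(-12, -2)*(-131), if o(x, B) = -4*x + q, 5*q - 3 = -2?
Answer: -100411/5 ≈ -20082.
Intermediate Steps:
q = 1/5 (q = 3/5 + (1/5)*(-2) = 3/5 - 2/5 = 1/5 ≈ 0.20000)
o(x, B) = 1/5 - 4*x (o(x, B) = -4*x + 1/5 = 1/5 - 4*x)
Q(R, r) = 21/5 + R**2 + r**2 (Q(R, r) = (R*R + r*r) + (1/5 - 4*(-1)) = (R**2 + r**2) + (1/5 + 4) = (R**2 + r**2) + 21/5 = 21/5 + R**2 + r**2)
-144 + Q(-12, -2)*(-131) = -144 + (21/5 + (-12)**2 + (-2)**2)*(-131) = -144 + (21/5 + 144 + 4)*(-131) = -144 + (761/5)*(-131) = -144 - 99691/5 = -100411/5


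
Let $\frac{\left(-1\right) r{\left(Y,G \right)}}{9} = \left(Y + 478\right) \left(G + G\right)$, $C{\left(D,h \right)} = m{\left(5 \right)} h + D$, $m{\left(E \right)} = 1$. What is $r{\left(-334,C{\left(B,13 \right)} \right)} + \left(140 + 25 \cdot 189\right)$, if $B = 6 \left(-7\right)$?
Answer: $80033$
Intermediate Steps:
$B = -42$
$C{\left(D,h \right)} = D + h$ ($C{\left(D,h \right)} = 1 h + D = h + D = D + h$)
$r{\left(Y,G \right)} = - 18 G \left(478 + Y\right)$ ($r{\left(Y,G \right)} = - 9 \left(Y + 478\right) \left(G + G\right) = - 9 \left(478 + Y\right) 2 G = - 9 \cdot 2 G \left(478 + Y\right) = - 18 G \left(478 + Y\right)$)
$r{\left(-334,C{\left(B,13 \right)} \right)} + \left(140 + 25 \cdot 189\right) = - 18 \left(-42 + 13\right) \left(478 - 334\right) + \left(140 + 25 \cdot 189\right) = \left(-18\right) \left(-29\right) 144 + \left(140 + 4725\right) = 75168 + 4865 = 80033$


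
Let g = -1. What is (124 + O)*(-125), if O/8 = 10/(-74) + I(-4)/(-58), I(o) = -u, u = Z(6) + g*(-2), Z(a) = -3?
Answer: -16468000/1073 ≈ -15348.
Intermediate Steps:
u = -1 (u = -3 - 1*(-2) = -3 + 2 = -1)
I(o) = 1 (I(o) = -1*(-1) = 1)
O = -1308/1073 (O = 8*(10/(-74) + 1/(-58)) = 8*(10*(-1/74) + 1*(-1/58)) = 8*(-5/37 - 1/58) = 8*(-327/2146) = -1308/1073 ≈ -1.2190)
(124 + O)*(-125) = (124 - 1308/1073)*(-125) = (131744/1073)*(-125) = -16468000/1073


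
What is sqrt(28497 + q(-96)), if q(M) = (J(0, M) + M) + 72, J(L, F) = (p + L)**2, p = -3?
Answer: sqrt(28482) ≈ 168.77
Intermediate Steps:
J(L, F) = (-3 + L)**2
q(M) = 81 + M (q(M) = ((-3 + 0)**2 + M) + 72 = ((-3)**2 + M) + 72 = (9 + M) + 72 = 81 + M)
sqrt(28497 + q(-96)) = sqrt(28497 + (81 - 96)) = sqrt(28497 - 15) = sqrt(28482)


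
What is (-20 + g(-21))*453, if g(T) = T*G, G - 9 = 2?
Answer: -113703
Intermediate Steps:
G = 11 (G = 9 + 2 = 11)
g(T) = 11*T (g(T) = T*11 = 11*T)
(-20 + g(-21))*453 = (-20 + 11*(-21))*453 = (-20 - 231)*453 = -251*453 = -113703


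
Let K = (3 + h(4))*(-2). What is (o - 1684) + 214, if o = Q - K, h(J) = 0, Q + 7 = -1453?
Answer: -2924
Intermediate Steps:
Q = -1460 (Q = -7 - 1453 = -1460)
K = -6 (K = (3 + 0)*(-2) = 3*(-2) = -6)
o = -1454 (o = -1460 - 1*(-6) = -1460 + 6 = -1454)
(o - 1684) + 214 = (-1454 - 1684) + 214 = -3138 + 214 = -2924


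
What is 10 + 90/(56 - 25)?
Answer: 400/31 ≈ 12.903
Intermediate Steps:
10 + 90/(56 - 25) = 10 + 90/31 = 400/31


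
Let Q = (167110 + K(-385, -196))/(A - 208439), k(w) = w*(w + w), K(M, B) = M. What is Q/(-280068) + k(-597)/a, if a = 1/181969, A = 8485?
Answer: 2421298863325768938183/18666905624 ≈ 1.2971e+11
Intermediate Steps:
k(w) = 2*w² (k(w) = w*(2*w) = 2*w²)
Q = -166725/199954 (Q = (167110 - 385)/(8485 - 208439) = 166725/(-199954) = 166725*(-1/199954) = -166725/199954 ≈ -0.83382)
a = 1/181969 ≈ 5.4954e-6
Q/(-280068) + k(-597)/a = -166725/199954/(-280068) + (2*(-597)²)/(1/181969) = -166725/199954*(-1/280068) + (2*356409)*181969 = 55575/18666905624 + 712818*181969 = 55575/18666905624 + 129710778642 = 2421298863325768938183/18666905624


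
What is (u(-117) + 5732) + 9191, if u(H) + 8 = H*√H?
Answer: 14915 - 351*I*√13 ≈ 14915.0 - 1265.5*I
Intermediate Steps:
u(H) = -8 + H^(3/2) (u(H) = -8 + H*√H = -8 + H^(3/2))
(u(-117) + 5732) + 9191 = ((-8 + (-117)^(3/2)) + 5732) + 9191 = ((-8 - 351*I*√13) + 5732) + 9191 = (5724 - 351*I*√13) + 9191 = 14915 - 351*I*√13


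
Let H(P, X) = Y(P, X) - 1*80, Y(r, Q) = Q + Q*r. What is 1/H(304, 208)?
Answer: 1/63360 ≈ 1.5783e-5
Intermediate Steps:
H(P, X) = -80 + X*(1 + P) (H(P, X) = X*(1 + P) - 1*80 = X*(1 + P) - 80 = -80 + X*(1 + P))
1/H(304, 208) = 1/(-80 + 208*(1 + 304)) = 1/(-80 + 208*305) = 1/(-80 + 63440) = 1/63360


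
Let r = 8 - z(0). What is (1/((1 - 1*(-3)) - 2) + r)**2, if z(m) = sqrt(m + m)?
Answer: 289/4 ≈ 72.250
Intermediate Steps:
z(m) = sqrt(2)*sqrt(m) (z(m) = sqrt(2*m) = sqrt(2)*sqrt(m))
r = 8 (r = 8 - sqrt(2)*sqrt(0) = 8 - sqrt(2)*0 = 8 - 1*0 = 8 + 0 = 8)
(1/((1 - 1*(-3)) - 2) + r)**2 = (1/((1 - 1*(-3)) - 2) + 8)**2 = (1/((1 + 3) - 2) + 8)**2 = (1/(4 - 2) + 8)**2 = (1/2 + 8)**2 = (17/2)**2 = 289/4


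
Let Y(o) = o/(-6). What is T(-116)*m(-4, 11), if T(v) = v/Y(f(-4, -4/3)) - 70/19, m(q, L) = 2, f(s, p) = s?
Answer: -6752/19 ≈ -355.37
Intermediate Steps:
Y(o) = -o/6 (Y(o) = o*(-⅙) = -o/6)
T(v) = -70/19 + 3*v/2 (T(v) = v/((-⅙*(-4))) - 70/19 = v/(⅔) - 70*1/19 = v*(3/2) - 70/19 = 3*v/2 - 70/19 = -70/19 + 3*v/2)
T(-116)*m(-4, 11) = (-70/19 + (3/2)*(-116))*2 = (-70/19 - 174)*2 = -3376/19*2 = -6752/19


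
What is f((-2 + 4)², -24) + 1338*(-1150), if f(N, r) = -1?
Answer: -1538701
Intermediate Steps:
f((-2 + 4)², -24) + 1338*(-1150) = -1 + 1338*(-1150) = -1 - 1538700 = -1538701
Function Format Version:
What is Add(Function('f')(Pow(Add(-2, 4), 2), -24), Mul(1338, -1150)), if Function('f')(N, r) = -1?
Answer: -1538701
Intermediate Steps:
Add(Function('f')(Pow(Add(-2, 4), 2), -24), Mul(1338, -1150)) = Add(-1, Mul(1338, -1150)) = Add(-1, -1538700) = -1538701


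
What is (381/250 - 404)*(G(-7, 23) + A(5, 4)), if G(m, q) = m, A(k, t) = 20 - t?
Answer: -905571/250 ≈ -3622.3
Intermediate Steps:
(381/250 - 404)*(G(-7, 23) + A(5, 4)) = (381/250 - 404)*(-7 + (20 - 1*4)) = (381*(1/250) - 404)*(-7 + (20 - 4)) = (381/250 - 404)*(-7 + 16) = -100619/250*9 = -905571/250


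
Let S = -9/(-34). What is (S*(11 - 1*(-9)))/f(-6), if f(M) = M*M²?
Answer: -5/204 ≈ -0.024510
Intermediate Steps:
f(M) = M³
S = 9/34 (S = -9*(-1/34) = 9/34 ≈ 0.26471)
(S*(11 - 1*(-9)))/f(-6) = (9*(11 - 1*(-9))/34)/((-6)³) = (9*(11 + 9)/34)/(-216) = ((9/34)*20)*(-1/216) = (90/17)*(-1/216) = -5/204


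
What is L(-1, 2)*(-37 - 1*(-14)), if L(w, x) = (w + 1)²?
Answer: 0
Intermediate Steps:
L(w, x) = (1 + w)²
L(-1, 2)*(-37 - 1*(-14)) = (1 - 1)²*(-37 - 1*(-14)) = 0²*(-37 + 14) = 0*(-23) = 0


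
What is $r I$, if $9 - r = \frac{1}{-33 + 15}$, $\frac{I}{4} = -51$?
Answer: $- \frac{5542}{3} \approx -1847.3$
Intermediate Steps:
$I = -204$ ($I = 4 \left(-51\right) = -204$)
$r = \frac{163}{18}$ ($r = 9 - \frac{1}{-33 + 15} = 9 - \frac{1}{-18} = 9 - - \frac{1}{18} = 9 + \frac{1}{18} = \frac{163}{18} \approx 9.0556$)
$r I = \frac{163}{18} \left(-204\right) = - \frac{5542}{3}$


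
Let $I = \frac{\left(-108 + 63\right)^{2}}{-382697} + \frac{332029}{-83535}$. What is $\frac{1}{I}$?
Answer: $- \frac{31968593895}{127235660588} \approx -0.25126$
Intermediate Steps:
$I = - \frac{127235660588}{31968593895}$ ($I = \left(-45\right)^{2} \left(- \frac{1}{382697}\right) + 332029 \left(- \frac{1}{83535}\right) = 2025 \left(- \frac{1}{382697}\right) - \frac{332029}{83535} = - \frac{2025}{382697} - \frac{332029}{83535} = - \frac{127235660588}{31968593895} \approx -3.98$)
$\frac{1}{I} = \frac{1}{- \frac{127235660588}{31968593895}} = - \frac{31968593895}{127235660588}$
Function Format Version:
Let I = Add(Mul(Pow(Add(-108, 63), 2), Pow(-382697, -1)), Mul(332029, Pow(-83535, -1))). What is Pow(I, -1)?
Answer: Rational(-31968593895, 127235660588) ≈ -0.25126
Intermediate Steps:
I = Rational(-127235660588, 31968593895) (I = Add(Mul(Pow(-45, 2), Rational(-1, 382697)), Mul(332029, Rational(-1, 83535))) = Add(Mul(2025, Rational(-1, 382697)), Rational(-332029, 83535)) = Add(Rational(-2025, 382697), Rational(-332029, 83535)) = Rational(-127235660588, 31968593895) ≈ -3.9800)
Pow(I, -1) = Pow(Rational(-127235660588, 31968593895), -1) = Rational(-31968593895, 127235660588)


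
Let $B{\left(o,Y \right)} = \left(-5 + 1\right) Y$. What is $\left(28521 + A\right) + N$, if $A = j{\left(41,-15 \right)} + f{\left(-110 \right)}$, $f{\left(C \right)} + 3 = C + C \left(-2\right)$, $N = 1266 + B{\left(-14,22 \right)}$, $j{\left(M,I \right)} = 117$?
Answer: $29923$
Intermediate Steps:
$B{\left(o,Y \right)} = - 4 Y$
$N = 1178$ ($N = 1266 - 88 = 1178$)
$f{\left(C \right)} = -3 - C$ ($f{\left(C \right)} = -3 + \left(C + C \left(-2\right)\right) = -3 + \left(C - 2 C\right) = -3 - C$)
$A = 224$ ($A = 117 - -107 = 117 + \left(-3 + 110\right) = 117 + 107 = 224$)
$\left(28521 + A\right) + N = \left(28521 + 224\right) + 1178 = 28745 + 1178 = 29923$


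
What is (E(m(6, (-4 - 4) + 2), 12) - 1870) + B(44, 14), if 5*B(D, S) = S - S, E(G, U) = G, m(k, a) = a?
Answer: -1876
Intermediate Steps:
B(D, S) = 0 (B(D, S) = (S - S)/5 = (⅕)*0 = 0)
(E(m(6, (-4 - 4) + 2), 12) - 1870) + B(44, 14) = (((-4 - 4) + 2) - 1870) + 0 = ((-8 + 2) - 1870) + 0 = (-6 - 1870) + 0 = -1876 + 0 = -1876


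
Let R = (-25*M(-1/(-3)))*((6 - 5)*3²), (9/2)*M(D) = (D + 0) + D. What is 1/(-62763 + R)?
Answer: -3/188389 ≈ -1.5925e-5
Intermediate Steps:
M(D) = 4*D/9 (M(D) = 2*((D + 0) + D)/9 = 2*(D + D)/9 = 2*(2*D)/9 = 4*D/9)
R = -100/3 (R = (-100*(-1/(-3))/9)*((6 - 5)*3²) = (-100*(-1*(-⅓))/9)*(1*9) = -100/(9*3)*9 = -25*4/27*9 = -100/27*9 = -100/3 ≈ -33.333)
1/(-62763 + R) = 1/(-62763 - 100/3) = 1/(-188389/3) = -3/188389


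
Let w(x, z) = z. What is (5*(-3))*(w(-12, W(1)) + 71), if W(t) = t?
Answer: -1080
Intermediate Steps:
(5*(-3))*(w(-12, W(1)) + 71) = (5*(-3))*(1 + 71) = -15*72 = -1080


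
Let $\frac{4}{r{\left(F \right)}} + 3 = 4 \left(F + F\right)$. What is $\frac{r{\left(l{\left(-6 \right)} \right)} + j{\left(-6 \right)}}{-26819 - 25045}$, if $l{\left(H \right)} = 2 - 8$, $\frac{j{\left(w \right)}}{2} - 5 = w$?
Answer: $\frac{53}{1322532} \approx 4.0075 \cdot 10^{-5}$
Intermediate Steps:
$j{\left(w \right)} = 10 + 2 w$
$l{\left(H \right)} = -6$ ($l{\left(H \right)} = 2 - 8 = -6$)
$r{\left(F \right)} = \frac{4}{-3 + 8 F}$ ($r{\left(F \right)} = \frac{4}{-3 + 4 \left(F + F\right)} = \frac{4}{-3 + 4 \cdot 2 F} = \frac{4}{-3 + 8 F}$)
$\frac{r{\left(l{\left(-6 \right)} \right)} + j{\left(-6 \right)}}{-26819 - 25045} = \frac{\frac{4}{-3 + 8 \left(-6\right)} + \left(10 + 2 \left(-6\right)\right)}{-26819 - 25045} = \frac{\frac{4}{-3 - 48} + \left(10 - 12\right)}{-51864} = \left(\frac{4}{-51} - 2\right) \left(- \frac{1}{51864}\right) = \left(4 \left(- \frac{1}{51}\right) - 2\right) \left(- \frac{1}{51864}\right) = \left(- \frac{4}{51} - 2\right) \left(- \frac{1}{51864}\right) = \left(- \frac{106}{51}\right) \left(- \frac{1}{51864}\right) = \frac{53}{1322532}$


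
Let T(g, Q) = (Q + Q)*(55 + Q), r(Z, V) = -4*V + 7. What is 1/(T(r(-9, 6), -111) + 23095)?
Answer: 1/35527 ≈ 2.8148e-5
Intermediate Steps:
r(Z, V) = 7 - 4*V
T(g, Q) = 2*Q*(55 + Q) (T(g, Q) = (2*Q)*(55 + Q) = 2*Q*(55 + Q))
1/(T(r(-9, 6), -111) + 23095) = 1/(2*(-111)*(55 - 111) + 23095) = 1/(2*(-111)*(-56) + 23095) = 1/(12432 + 23095) = 1/35527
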